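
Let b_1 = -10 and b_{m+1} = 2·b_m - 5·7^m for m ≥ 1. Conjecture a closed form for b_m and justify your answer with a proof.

b_m = -3·2^(m - 1) - 7^m

Computing the first terms: b_1 = -10, b_2 = -55, b_3 = -355. This suggests b_m = -3·2^(m - 1) - 7^m.
When m = 1: the formula gives -10 = -10 = b_1.
Suppose the result is true for m = p, so b_p = -3·2^(p - 1) - 7^p.
Then b_{p+1} = 2·b_p - 5·7^p = 2·(-3·2^(p - 1) - 7^p) - 5·7^p = -3·2^p - 7^(p + 1) = -3·2^((p+1) - 1) - 7^(p+1),
which is the claimed formula at m = p+1.
By induction, the statement is established for all m ≥ 1.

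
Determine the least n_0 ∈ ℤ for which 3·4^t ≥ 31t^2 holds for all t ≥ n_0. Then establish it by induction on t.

At t = 3: 192 < 279, so the inequality fails and n_0 ≥ 4. We prove 3·4^t ≥ 31t^2 for all t ≥ 4.
Base case (t = 4): 3·4^t = 768 and 31t^2 = 496, so 768 ≥ 496.
For the inductive step, assume it holds for an arbitrary i ≥ 4, so 3·4^i ≥ 31i^2.
Then 3·4^(i + 1) = 4·(3·4^i) ≥ 4·(31i^2).
Also, for i ≥ 4 we have 4·(31i^2) ≥ 31(i+1)^2, since 4 ≥ (1 + 1/i)^2 for all i ≥ 4.
Combining, 3·4^(i + 1) ≥ 31(i+1)^2.
This completes the induction.
Hence the smallest such n_0 is 4.

n_0 = 4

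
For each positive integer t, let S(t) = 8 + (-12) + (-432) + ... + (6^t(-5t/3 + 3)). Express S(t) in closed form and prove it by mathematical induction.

We claim S(t) = 2·6^t(-t + 2) - 4 for all t ≥ 1.
Base step (t = 1): S(1) = 8, and the closed form gives 8. They agree.
Inductive step: assume the claim holds for t = k, so S(k) = 2·6^k(-k + 2) - 4.
Then S(k+1) = S(k) + (6^k(-10k + 8)) = (2·6^k(-k + 2) - 4) + (6^k(-10k + 8)).
Simplifying, S(k+1) = -12·6^k·k + 12·6^k - 4 = 2·6^(k+1)(-(k+1) + 2) - 4,
which is the closed form with t = k+1.
This completes the induction.

S(t) = 2·6^t(-t + 2) - 4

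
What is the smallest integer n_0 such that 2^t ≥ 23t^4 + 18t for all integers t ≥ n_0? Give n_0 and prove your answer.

At t = 22: 4194304 < 5388284, so the inequality fails and n_0 ≥ 23. We prove 2^t ≥ 23t^4 + 18t for all t ≥ 23.
For the base case t = 23: 2^t = 8388608 and 23t^4 + 18t = 6436757, so 8388608 ≥ 6436757.
Inductive step: suppose the statement holds for some k ≥ 23, so 2^k ≥ 23k^4 + 18k.
Then 2^(k + 1) = 2·(2^k) ≥ 2·(23k^4 + 18k).
Also, for k ≥ 23 we have 2·(23k^4 + 18k) ≥ 23(k+1)^4 + 18(k+1), since 2·(23k^4 + 18k) − (23(k+1)^4 + 18(k+1)) = 23k^4 - 92k^3 - 138k^2 - 74k - 41, which is nonnegative for all k ≥ 23.
Combining, 2^(k + 1) ≥ 23(k+1)^4 + 18(k+1).
By the principle of mathematical induction, the result holds for all t ≥ 23.
Hence the smallest such n_0 is 23.

n_0 = 23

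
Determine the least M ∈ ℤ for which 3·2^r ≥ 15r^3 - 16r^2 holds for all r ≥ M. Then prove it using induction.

At r = 13: 24576 < 30251, so the inequality fails and M ≥ 14. We prove 3·2^r ≥ 15r^3 - 16r^2 for all r ≥ 14.
Base case (r = 14): 3·2^r = 49152 and 15r^3 - 16r^2 = 38024, so 49152 ≥ 38024.
Inductive step: suppose the statement holds for some j ≥ 14, so 3·2^j ≥ 15j^3 - 16j^2.
Then 3·2^(j + 1) = 2·(3·2^j) ≥ 2·(15j^3 - 16j^2).
Also, for j ≥ 14 we have 2·(15j^3 - 16j^2) ≥ 15(j+1)^3 - 16(j+1)^2, since 2·(15j^3 - 16j^2) − (15(j+1)^3 - 16(j+1)^2) = 15j^3 - 61j^2 - 13j + 1, which is nonnegative for all j ≥ 14.
Combining, 3·2^(j + 1) ≥ 15(j+1)^3 - 16(j+1)^2.
This completes the induction.
Hence the smallest such M is 14.

M = 14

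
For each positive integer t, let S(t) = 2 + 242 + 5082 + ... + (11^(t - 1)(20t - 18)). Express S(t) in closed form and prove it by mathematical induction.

S(t) = 2·11^t(t - 1) + 2

We claim S(t) = 2·11^t(t - 1) + 2 for all t ≥ 1.
When t = 1: S(1) = 2, and the closed form gives 2. They agree.
Suppose the result is true for t = k, so S(k) = 2·11^k(k - 1) + 2.
Then S(k+1) = S(k) + (11^k(20k + 2)) = (2·11^k(k - 1) + 2) + (11^k(20k + 2)).
Simplifying, S(k+1) = 22·11^k·k + 2 = 2·11^(k+1)((k+1) - 1) + 2,
which is the closed form with t = k+1.
By the principle of mathematical induction, the result holds for all t ≥ 1.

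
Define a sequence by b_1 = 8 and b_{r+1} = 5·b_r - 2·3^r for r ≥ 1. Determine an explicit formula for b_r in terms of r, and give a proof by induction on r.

b_r = 3^r + 5^r

Computing the first terms: b_1 = 8, b_2 = 34, b_3 = 152. This suggests b_r = 3^r + 5^r.
For the base case r = 1: the formula gives 8 = 8 = b_1.
Suppose the result is true for r = j, so b_j = 3^j + 5^j.
Then b_{j+1} = 5·b_j - 2·3^j = 5·(3^j + 5^j) - 2·3^j = 3^(j + 1) + 5^(j + 1),
which is the claimed formula at r = j+1.
Hence, by induction on r, the claim holds for every r ≥ 1.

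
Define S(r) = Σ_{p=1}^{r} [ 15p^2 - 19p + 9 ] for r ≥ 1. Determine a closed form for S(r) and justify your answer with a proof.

We claim S(r) = r(5r^2 - 2r + 2) for all r ≥ 1.
For the base case r = 1: S(1) = 5, and the closed form gives 5. They agree.
Suppose the result is true for r = p, so S(p) = p(5p^2 - 2p + 2).
Then S(p+1) = S(p) + (15p^2 + 11p + 5) = (p(5p^2 - 2p + 2)) + (15p^2 + 11p + 5).
Simplifying, S(p+1) = (p + 1)(5p^2 + 8p + 5) = (p+1)(5(p+1)^2 - 2(p+1) + 2),
which is the closed form with r = p+1.
By induction, the statement is established for all r ≥ 1.

S(r) = r(5r^2 - 2r + 2)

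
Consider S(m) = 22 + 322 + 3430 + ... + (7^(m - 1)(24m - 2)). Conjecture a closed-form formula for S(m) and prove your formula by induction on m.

We claim S(m) = 7^m(4m - 1) + 1 for all m ≥ 1.
Base step (m = 1): S(1) = 22, and the closed form gives 22. They agree.
Suppose the result is true for m = j, so S(j) = 7^j(4j - 1) + 1.
Then S(j+1) = S(j) + (7^j(24j + 22)) = (7^j(4j - 1) + 1) + (7^j(24j + 22)).
Simplifying, S(j+1) = 28·7^j·j + 21·7^j + 1 = 7^(j+1)(4(j+1) - 1) + 1,
which is the closed form with m = j+1.
By the principle of mathematical induction, the result holds for all m ≥ 1.

S(m) = 7^m(4m - 1) + 1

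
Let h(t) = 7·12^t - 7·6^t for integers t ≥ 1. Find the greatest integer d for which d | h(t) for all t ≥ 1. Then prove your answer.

Computing the first values: h(1) = 42 and h(2) = 756; gcd(42, 756) = 42, so d ≤ 42.
We prove 42 | 7·12^t - 7·6^t for all t ≥ 1 by induction on t.
Base case (t = 1): h(1) = 42 = 42·(1), so 42 | h(1).
Suppose the result is true for t = p, i.e. 42 | h(p). Then
h(p+1) − 12·h(p) = (7·12^(p+1) - 7·6^(p+1)) − 12·(7·12^p - 7·6^p) = (-7)·6^p·(6 − 12) = (42)·6^p. Since 42 | h(p) by the inductive hypothesis, 42 | 12·h(p); and 42 | 42 since 42 = 42·1. Therefore 42 | h(p+1).
Hence, by induction on t, the claim holds for every t ≥ 1.
Therefore the largest such d is 42.

d = 42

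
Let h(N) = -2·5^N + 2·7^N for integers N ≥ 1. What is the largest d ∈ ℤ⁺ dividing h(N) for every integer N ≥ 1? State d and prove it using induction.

Computing the first values: h(1) = 4 and h(2) = 48; gcd(4, 48) = 4, so d ≤ 4.
We prove 4 | -2·5^N + 2·7^N for all N ≥ 1 by induction on N.
Base step (N = 1): h(1) = 4 = 4·(1), so 4 | h(1).
For the inductive step, assume it holds for an arbitrary p ≥ 1, i.e. 4 | h(p). Then
h(p+1) − 7·h(p) = (-2·5^(p+1) + 2·7^(p+1)) − 7·(-2·5^p + 2·7^p) = (-2)·5^p·(5 − 7) = (4)·5^p. Since 4 | h(p) by the inductive hypothesis, 4 | 7·h(p); and 4 | 4 since 4 = 4·1. Therefore 4 | h(p+1).
By the principle of mathematical induction, the result holds for all N ≥ 1.
Therefore the largest such d is 4.

d = 4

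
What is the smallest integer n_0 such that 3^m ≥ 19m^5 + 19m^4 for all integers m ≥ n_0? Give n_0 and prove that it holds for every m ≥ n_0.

n_0 = 16

At m = 15: 14348907 < 15390000, so the inequality fails and n_0 ≥ 16. We prove 3^m ≥ 19m^5 + 19m^4 for all m ≥ 16.
Base step (m = 16): 3^m = 43046721 and 19m^5 + 19m^4 = 21168128, so 43046721 ≥ 21168128.
Suppose the result is true for m = p, so 3^p ≥ 19p^5 + 19p^4.
Then 3^(p + 1) = 3·(3^p) ≥ 3·(19p^5 + 19p^4).
Also, for p ≥ 16 we have 3·(19p^5 + 19p^4) ≥ 19(p+1)^5 + 19(p+1)^4, since 3·(19p^5 + 19p^4) − (19(p+1)^5 + 19(p+1)^4) = 38p^5 - 57p^4 - 266p^3 - 304p^2 - 171p - 38, which is nonnegative for all p ≥ 16.
Combining, 3^(p + 1) ≥ 19(p+1)^5 + 19(p+1)^4.
By the principle of mathematical induction, the result holds for all m ≥ 16.
Hence the smallest such n_0 is 16.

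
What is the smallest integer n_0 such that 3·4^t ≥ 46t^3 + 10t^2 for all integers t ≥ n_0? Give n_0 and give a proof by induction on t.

At t = 5: 3072 < 6000, so the inequality fails and n_0 ≥ 6. We prove 3·4^t ≥ 46t^3 + 10t^2 for all t ≥ 6.
When t = 6: 3·4^t = 12288 and 46t^3 + 10t^2 = 10296, so 12288 ≥ 10296.
Inductive step: assume the claim holds for t = p, so 3·4^p ≥ 46p^3 + 10p^2.
Then 3·4^(p + 1) = 4·(3·4^p) ≥ 4·(46p^3 + 10p^2).
Also, for p ≥ 6 we have 4·(46p^3 + 10p^2) ≥ 46(p+1)^3 + 10(p+1)^2, since 4·(46p^3 + 10p^2) − (46(p+1)^3 + 10(p+1)^2) = 138p^3 - 108p^2 - 158p - 56, which is nonnegative for all p ≥ 6.
Combining, 3·4^(p + 1) ≥ 46(p+1)^3 + 10(p+1)^2.
By induction, the statement is established for all t ≥ 6.
Hence the smallest such n_0 is 6.

n_0 = 6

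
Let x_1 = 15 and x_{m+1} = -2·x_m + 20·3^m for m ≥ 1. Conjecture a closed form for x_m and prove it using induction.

Computing the first terms: x_1 = 15, x_2 = 30, x_3 = 120. This suggests x_m = 3(-2)^(m - 1) + 4·3^m.
For the base case m = 1: the formula gives 15 = 15 = x_1.
Inductive step: suppose the statement holds for some k ≥ 1, so x_k = 3(-2)^(k - 1) + 4·3^k.
Then x_{k+1} = -2·x_k + 20·3^k = -2·(3(-2)^(k - 1) + 4·3^k) + 20·3^k = 3(-2)^k + 4·3^(k + 1) = 3(-2)^((k+1) - 1) + 4·3^(k+1),
which is the claimed formula at m = k+1.
This completes the induction.

x_m = 3(-2)^(m - 1) + 4·3^m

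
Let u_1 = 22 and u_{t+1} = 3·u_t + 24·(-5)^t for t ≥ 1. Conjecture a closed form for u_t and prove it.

u_t = -3(-5)^t + 7·3^(t - 1)

Computing the first terms: u_1 = 22, u_2 = -54, u_3 = 438. This suggests u_t = -3(-5)^t + 7·3^(t - 1).
Base case (t = 1): the formula gives 22 = 22 = u_1.
For the inductive step, assume it holds for an arbitrary r ≥ 1, so u_r = -3(-5)^r + 7·3^(r - 1).
Then u_{r+1} = 3·u_r + 24·(-5)^r = 3·(-3(-5)^r + 7·3^(r - 1)) + 24·(-5)^r = -3(-5)^(r + 1) + 7·3^r = -3(-5)^(r+1) + 7·3^((r+1) - 1),
which is the claimed formula at t = r+1.
Hence, by induction on t, the claim holds for every t ≥ 1.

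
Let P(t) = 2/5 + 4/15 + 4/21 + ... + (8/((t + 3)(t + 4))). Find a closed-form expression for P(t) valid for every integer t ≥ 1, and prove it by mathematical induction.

P(t) = 2t/(t + 4)

We claim P(t) = 2t/(t + 4) for all t ≥ 1.
For the base case t = 1: P(1) = 2/5, and the closed form gives 2/5. They agree.
Suppose the result is true for t = j, so P(j) = 2j/(j + 4).
Then P(j+1) = P(j) + (8/((j + 4)(j + 5))) = (2j/(j + 4)) + (8/((j + 4)(j + 5))).
Simplifying, P(j+1) = 2(j + 1)/(j + 5) = 2(j+1)/((j+1) + 4),
which is the closed form with t = j+1.
By induction, the statement is established for all t ≥ 1.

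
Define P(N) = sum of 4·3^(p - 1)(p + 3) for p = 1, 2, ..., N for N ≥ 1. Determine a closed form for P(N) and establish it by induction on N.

We claim P(N) = 3^N(2N + 5) - 5 for all N ≥ 1.
When N = 1: P(1) = 16, and the closed form gives 16. They agree.
Suppose the result is true for N = p, so P(p) = 3^p(2p + 5) - 5.
Then P(p+1) = P(p) + (4·3^p(p + 4)) = (3^p(2p + 5) - 5) + (4·3^p(p + 4)).
Simplifying, P(p+1) = 6·3^p·p + 21·3^p - 5 = 3^(p+1)(2(p+1) + 5) - 5,
which is the closed form with N = p+1.
Hence, by induction on N, the claim holds for every N ≥ 1.

P(N) = 3^N(2N + 5) - 5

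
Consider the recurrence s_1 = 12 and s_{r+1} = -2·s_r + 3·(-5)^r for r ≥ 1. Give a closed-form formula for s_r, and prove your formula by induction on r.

Computing the first terms: s_1 = 12, s_2 = -39, s_3 = 153. This suggests s_r = 7(-2)^(r - 1) - (-5)^r.
When r = 1: the formula gives 12 = 12 = s_1.
Suppose the result is true for r = j, so s_j = 7(-2)^(j - 1) - (-5)^j.
Then s_{j+1} = -2·s_j + 3·(-5)^j = -2·(7(-2)^(j - 1) - (-5)^j) + 3·(-5)^j = 7(-2)^j - (-5)^(j + 1) = 7(-2)^((j+1) - 1) - (-5)^(j+1),
which is the claimed formula at r = j+1.
By the principle of mathematical induction, the result holds for all r ≥ 1.

s_r = 7(-2)^(r - 1) - (-5)^r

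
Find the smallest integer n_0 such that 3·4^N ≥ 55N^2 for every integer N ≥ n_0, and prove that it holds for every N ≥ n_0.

n_0 = 5

At N = 4: 768 < 880, so the inequality fails and n_0 ≥ 5. We prove 3·4^N ≥ 55N^2 for all N ≥ 5.
Base case (N = 5): 3·4^N = 3072 and 55N^2 = 1375, so 3072 ≥ 1375.
Inductive step: assume the claim holds for N = i, so 3·4^i ≥ 55i^2.
Then 3·4^(i + 1) = 4·(3·4^i) ≥ 4·(55i^2).
Also, for i ≥ 5 we have 4·(55i^2) ≥ 55(i+1)^2, since 4 ≥ (1 + 1/i)^2 for all i ≥ 5.
Combining, 3·4^(i + 1) ≥ 55(i+1)^2.
This completes the induction.
Hence the smallest such n_0 is 5.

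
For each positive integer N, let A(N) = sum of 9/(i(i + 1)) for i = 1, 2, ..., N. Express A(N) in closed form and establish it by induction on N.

We claim A(N) = 9N/(N + 1) for all N ≥ 1.
For the base case N = 1: A(1) = 9/2, and the closed form gives 9/2. They agree.
Inductive step: suppose the statement holds for some i ≥ 1, so A(i) = 9i/(i + 1).
Then A(i+1) = A(i) + (9/((i + 1)(i + 2))) = (9i/(i + 1)) + (9/((i + 1)(i + 2))).
Simplifying, A(i+1) = 9(i + 1)/(i + 2) = 9(i+1)/((i+1) + 1),
which is the closed form with N = i+1.
By the principle of mathematical induction, the result holds for all N ≥ 1.

A(N) = 9N/(N + 1)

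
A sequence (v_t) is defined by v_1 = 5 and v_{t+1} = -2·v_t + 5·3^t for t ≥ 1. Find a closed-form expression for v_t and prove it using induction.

Computing the first terms: v_1 = 5, v_2 = 5, v_3 = 35. This suggests v_t = -(-2)^t + 3^t.
Base case (t = 1): the formula gives 5 = 5 = v_1.
Inductive step: suppose the statement holds for some i ≥ 1, so v_i = -(-2)^i + 3^i.
Then v_{i+1} = -2·v_i + 5·3^i = -2·(-(-2)^i + 3^i) + 5·3^i = -(-2)^(i + 1) + 3^(i + 1),
which is the claimed formula at t = i+1.
By induction, the statement is established for all t ≥ 1.

v_t = -(-2)^t + 3^t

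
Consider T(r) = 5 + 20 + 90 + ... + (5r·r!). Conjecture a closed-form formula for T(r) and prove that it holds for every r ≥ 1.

We claim T(r) = (5r + 5)r! - 5 for all r ≥ 1.
Base case (r = 1): T(1) = 5, and the closed form gives 5. They agree.
Inductive step: suppose the statement holds for some m ≥ 1, so T(m) = (5m + 5)m! - 5.
Then T(m+1) = T(m) + (5(m + 1)(m + 1)!) = ((5m + 5)m! - 5) + (5(m + 1)(m + 1)!).
Simplifying, T(m+1) = (5(m+1) + 5)(m+1)! - 5,
which is the closed form with r = m+1.
This completes the induction.

T(r) = (5r + 5)r! - 5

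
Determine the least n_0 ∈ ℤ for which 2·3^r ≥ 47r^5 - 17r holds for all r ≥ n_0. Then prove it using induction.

n_0 = 16

At r = 15: 28697814 < 35690370, so the inequality fails and n_0 ≥ 16. We prove 2·3^r ≥ 47r^5 - 17r for all r ≥ 16.
Base step (r = 16): 2·3^r = 86093442 and 47r^5 - 17r = 49282800, so 86093442 ≥ 49282800.
Inductive step: suppose the statement holds for some p ≥ 16, so 2·3^p ≥ 47p^5 - 17p.
Then 2·3^(p + 1) = 3·(2·3^p) ≥ 3·(47p^5 - 17p).
Also, for p ≥ 16 we have 3·(47p^5 - 17p) ≥ 47(p+1)^5 - 17(p+1), since 3·(47p^5 - 17p) − (47(p+1)^5 - 17(p+1)) = 94p^5 - 235p^4 - 470p^3 - 470p^2 - 269p - 30, which is nonnegative for all p ≥ 16.
Combining, 2·3^(p + 1) ≥ 47(p+1)^5 - 17(p+1).
By induction, the statement is established for all r ≥ 16.
Hence the smallest such n_0 is 16.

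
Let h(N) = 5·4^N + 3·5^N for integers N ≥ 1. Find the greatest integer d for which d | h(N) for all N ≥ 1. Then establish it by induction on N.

Computing the first values: h(1) = 35 and h(2) = 155; gcd(35, 155) = 5, so d ≤ 5.
We prove 5 | 5·4^N + 3·5^N for all N ≥ 1 by induction on N.
Base step (N = 1): h(1) = 35 = 5·(7), so 5 | h(1).
Suppose the result is true for N = p, i.e. 5 | h(p). Then
h(p+1) − 5·h(p) = (5·4^(p+1) + 3·5^(p+1)) − 5·(5·4^p + 3·5^p) = (5)·4^p·(4 − 5) = (-5)·4^p. Since 5 | h(p) by the inductive hypothesis, 5 | 5·h(p); and 5 | -5 since -5 = 5·-1. Therefore 5 | h(p+1).
By the principle of mathematical induction, the result holds for all N ≥ 1.
Therefore the largest such d is 5.

d = 5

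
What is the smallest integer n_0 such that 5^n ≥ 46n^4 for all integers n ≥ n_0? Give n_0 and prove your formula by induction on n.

At n = 7: 78125 < 110446, so the inequality fails and n_0 ≥ 8. We prove 5^n ≥ 46n^4 for all n ≥ 8.
When n = 8: 5^n = 390625 and 46n^4 = 188416, so 390625 ≥ 188416.
Suppose the result is true for n = r, so 5^r ≥ 46r^4.
Then 5^(r + 1) = 5·(5^r) ≥ 5·(46r^4).
Also, for r ≥ 8 we have 5·(46r^4) ≥ 46(r+1)^4, since 5 ≥ (1 + 1/r)^4 for all r ≥ 8.
Combining, 5^(r + 1) ≥ 46(r+1)^4.
Hence, by induction on n, the claim holds for every n ≥ 8.
Hence the smallest such n_0 is 8.

n_0 = 8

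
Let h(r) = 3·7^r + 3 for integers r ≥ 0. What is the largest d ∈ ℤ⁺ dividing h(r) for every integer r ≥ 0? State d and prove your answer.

d = 6

Computing the first values: h(0) = 6 and h(1) = 24; gcd(6, 24) = 6, so d ≤ 6.
We prove 6 | 3·7^r + 3 for all r ≥ 0 by induction on r.
For the base case r = 0: h(0) = 6 = 6·(1), so 6 | h(0).
For the inductive step, assume it holds for an arbitrary i ≥ 0, i.e. 6 | h(i). Then
h(i+1) = 3·7^(i+1) + 3 = 7·(3·7^i + 3) - 18 = 7·h(i) - 18. The first term is divisible by 6 by the inductive hypothesis, and -18 is divisible by 6. Hence 6 | h(i+1).
Hence, by induction on r, the claim holds for every r ≥ 0.
Therefore the largest such d is 6.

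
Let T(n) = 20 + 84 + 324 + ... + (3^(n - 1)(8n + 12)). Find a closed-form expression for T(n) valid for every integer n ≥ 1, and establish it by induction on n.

T(n) = 4·3^n(n + 1) - 4

We claim T(n) = 4·3^n(n + 1) - 4 for all n ≥ 1.
When n = 1: T(1) = 20, and the closed form gives 20. They agree.
Inductive step: assume the claim holds for n = i, so T(i) = 4·3^i(i + 1) - 4.
Then T(i+1) = T(i) + (3^i(8i + 20)) = (4·3^i(i + 1) - 4) + (3^i(8i + 20)).
Simplifying, T(i+1) = 12·3^i·i + 24·3^i - 4 = 4·3^(i+1)((i+1) + 1) - 4,
which is the closed form with n = i+1.
By the principle of mathematical induction, the result holds for all n ≥ 1.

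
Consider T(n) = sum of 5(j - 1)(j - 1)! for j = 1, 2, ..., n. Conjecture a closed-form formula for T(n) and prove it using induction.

T(n) = 5n! - 5

We claim T(n) = 5n! - 5 for all n ≥ 1.
Base case (n = 1): T(1) = 0, and the closed form gives 0. They agree.
Inductive step: assume the claim holds for n = j, so T(j) = 5j! - 5.
Then T(j+1) = T(j) + (5j·j!) = (5j! - 5) + (5j·j!).
Simplifying, T(j+1) = 5(j+1)! - 5,
which is the closed form with n = j+1.
By induction, the statement is established for all n ≥ 1.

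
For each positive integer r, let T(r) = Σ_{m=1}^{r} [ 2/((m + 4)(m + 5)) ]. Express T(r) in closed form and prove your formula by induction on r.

T(r) = 2r/(5(r + 5))

We claim T(r) = 2r/(5(r + 5)) for all r ≥ 1.
For the base case r = 1: T(1) = 1/15, and the closed form gives 1/15. They agree.
For the inductive step, assume it holds for an arbitrary m ≥ 1, so T(m) = 2m/(5(m + 5)).
Then T(m+1) = T(m) + (2/((m + 5)(m + 6))) = (2m/(5(m + 5))) + (2/((m + 5)(m + 6))).
Simplifying, T(m+1) = 2(m + 1)/(5(m + 6)) = 2(m+1)/(5((m+1) + 5)),
which is the closed form with r = m+1.
Hence, by induction on r, the claim holds for every r ≥ 1.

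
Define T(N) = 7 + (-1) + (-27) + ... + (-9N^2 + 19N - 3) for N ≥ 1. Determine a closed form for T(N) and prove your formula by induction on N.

T(N) = -N(3N^2 - 5N - 5)

We claim T(N) = -N(3N^2 - 5N - 5) for all N ≥ 1.
For the base case N = 1: T(1) = 7, and the closed form gives 7. They agree.
Inductive step: assume the claim holds for N = p, so T(p) = p(-3p^2 + 5p + 5).
Then T(p+1) = T(p) + (-9p^2 + p + 7) = (p(-3p^2 + 5p + 5)) + (-9p^2 + p + 7).
Simplifying, T(p+1) = -(p + 1)(3p^2 + p - 7) = -(p+1)(3(p+1)^2 - 5(p+1) - 5),
which is the closed form with N = p+1.
This completes the induction.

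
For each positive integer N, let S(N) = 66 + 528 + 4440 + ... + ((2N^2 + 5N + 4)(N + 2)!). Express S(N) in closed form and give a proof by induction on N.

S(N) = (2N + 1)(N + 3)! - 6

We claim S(N) = (2N + 1)(N + 3)! - 6 for all N ≥ 1.
Base step (N = 1): S(1) = 66, and the closed form gives 66. They agree.
Inductive step: suppose the statement holds for some p ≥ 1, so S(p) = (2p + 1)(p + 3)! - 6.
Then S(p+1) = S(p) + ((2p^2 + 9p + 11)(p + 3)!) = ((2p + 1)(p + 3)! - 6) + ((2p^2 + 9p + 11)(p + 3)!).
Simplifying, S(p+1) = (2(p+1) + 1)((p+1) + 3)! - 6,
which is the closed form with N = p+1.
This completes the induction.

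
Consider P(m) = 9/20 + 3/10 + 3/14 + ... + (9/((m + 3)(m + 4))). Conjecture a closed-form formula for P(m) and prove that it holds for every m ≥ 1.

We claim P(m) = 9m/(4(m + 4)) for all m ≥ 1.
When m = 1: P(1) = 9/20, and the closed form gives 9/20. They agree.
Inductive step: assume the claim holds for m = r, so P(r) = 9r/(4(r + 4)).
Then P(r+1) = P(r) + (9/((r + 4)(r + 5))) = (9r/(4(r + 4))) + (9/((r + 4)(r + 5))).
Simplifying, P(r+1) = 9(r + 1)/(4(r + 5)) = 9(r+1)/(4((r+1) + 4)),
which is the closed form with m = r+1.
This completes the induction.

P(m) = 9m/(4(m + 4))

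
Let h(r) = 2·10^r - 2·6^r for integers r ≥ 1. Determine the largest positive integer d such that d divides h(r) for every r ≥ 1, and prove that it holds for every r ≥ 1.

d = 8

Computing the first values: h(1) = 8 and h(2) = 128; gcd(8, 128) = 8, so d ≤ 8.
We prove 8 | 2·10^r - 2·6^r for all r ≥ 1 by induction on r.
Base step (r = 1): h(1) = 8 = 8·(1), so 8 | h(1).
Suppose the result is true for r = p, i.e. 8 | h(p). Then
h(p+1) − 10·h(p) = (2·10^(p+1) - 2·6^(p+1)) − 10·(2·10^p - 2·6^p) = (-2)·6^p·(6 − 10) = (8)·6^p. Since 8 | h(p) by the inductive hypothesis, 8 | 10·h(p); and 8 | 8 since 8 = 8·1. Therefore 8 | h(p+1).
Hence, by induction on r, the claim holds for every r ≥ 1.
Therefore the largest such d is 8.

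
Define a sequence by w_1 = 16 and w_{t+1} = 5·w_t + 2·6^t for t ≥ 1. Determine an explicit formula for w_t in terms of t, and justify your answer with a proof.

w_t = 4·5^(t - 1) + 2·6^t

Computing the first terms: w_1 = 16, w_2 = 92, w_3 = 532. This suggests w_t = 4·5^(t - 1) + 2·6^t.
For the base case t = 1: the formula gives 16 = 16 = w_1.
Suppose the result is true for t = p, so w_p = 4·5^(p - 1) + 2·6^p.
Then w_{p+1} = 5·w_p + 2·6^p = 5·(4·5^(p - 1) + 2·6^p) + 2·6^p = 4·5^p + 2·6^(p + 1) = 4·5^((p+1) - 1) + 2·6^(p+1),
which is the claimed formula at t = p+1.
By induction, the statement is established for all t ≥ 1.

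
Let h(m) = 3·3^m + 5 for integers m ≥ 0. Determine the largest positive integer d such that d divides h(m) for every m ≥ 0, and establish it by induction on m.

Computing the first values: h(0) = 8 and h(1) = 14; gcd(8, 14) = 2, so d ≤ 2.
We prove 2 | 3·3^m + 5 for all m ≥ 0 by induction on m.
Base case (m = 0): h(0) = 8 = 2·(4), so 2 | h(0).
Suppose the result is true for m = r, i.e. 2 | h(r). Then
h(r+1) = 3·3^(r+1) + 5 = 3·(3·3^r + 5) - 10 = 3·h(r) - 10. The first term is divisible by 2 by the inductive hypothesis, and -10 is divisible by 2. Hence 2 | h(r+1).
By induction, the statement is established for all m ≥ 0.
Therefore the largest such d is 2.

d = 2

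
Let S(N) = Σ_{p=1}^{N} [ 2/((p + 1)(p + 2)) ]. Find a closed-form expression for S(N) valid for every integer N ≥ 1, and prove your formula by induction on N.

We claim S(N) = N/(N + 2) for all N ≥ 1.
Base case (N = 1): S(1) = 1/3, and the closed form gives 1/3. They agree.
Inductive step: suppose the statement holds for some p ≥ 1, so S(p) = p/(p + 2).
Then S(p+1) = S(p) + (2/((p + 2)(p + 3))) = (p/(p + 2)) + (2/((p + 2)(p + 3))).
Simplifying, S(p+1) = (p + 1)/(p + 3) = (p+1)/((p+1) + 2),
which is the closed form with N = p+1.
By the principle of mathematical induction, the result holds for all N ≥ 1.

S(N) = N/(N + 2)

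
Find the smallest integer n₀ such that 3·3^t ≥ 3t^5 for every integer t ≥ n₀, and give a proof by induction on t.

n₀ = 11

At t = 10: 177147 < 300000, so the inequality fails and n₀ ≥ 11. We prove 3·3^t ≥ 3t^5 for all t ≥ 11.
Base step (t = 11): 3·3^t = 531441 and 3t^5 = 483153, so 531441 ≥ 483153.
Inductive step: assume the claim holds for t = k, so 3·3^k ≥ 3k^5.
Then 3·3^(k + 1) = 3·(3·3^k) ≥ 3·(3k^5).
Also, for k ≥ 11 we have 3·(3k^5) ≥ 3(k+1)^5, since 3 ≥ (1 + 1/k)^5 for all k ≥ 11.
Combining, 3·3^(k + 1) ≥ 3(k+1)^5.
By induction, the statement is established for all t ≥ 11.
Hence the smallest such n₀ is 11.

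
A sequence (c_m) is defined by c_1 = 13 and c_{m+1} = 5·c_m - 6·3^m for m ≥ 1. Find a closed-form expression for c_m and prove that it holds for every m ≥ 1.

Computing the first terms: c_1 = 13, c_2 = 47, c_3 = 181. This suggests c_m = 3^(m + 1) + 4·5^(m - 1).
Base step (m = 1): the formula gives 13 = 13 = c_1.
Inductive step: assume the claim holds for m = p, so c_p = 3^(p + 1) + 4·5^(p - 1).
Then c_{p+1} = 5·c_p - 6·3^p = 5·(3^(p + 1) + 4·5^(p - 1)) - 6·3^p = 3^(p + 2) + 4·5^p = 3^((p+1) + 1) + 4·5^((p+1) - 1),
which is the claimed formula at m = p+1.
Hence, by induction on m, the claim holds for every m ≥ 1.

c_m = 3^(m + 1) + 4·5^(m - 1)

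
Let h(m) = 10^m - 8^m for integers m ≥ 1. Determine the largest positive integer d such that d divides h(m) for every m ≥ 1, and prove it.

d = 2

Computing the first values: h(1) = 2 and h(2) = 36; gcd(2, 36) = 2, so d ≤ 2.
We prove 2 | 10^m - 8^m for all m ≥ 1 by induction on m.
When m = 1: h(1) = 2 = 2·(1), so 2 | h(1).
For the inductive step, assume it holds for an arbitrary p ≥ 1, i.e. 2 | h(p). Then
10^{p+1} − 8^{p+1} = 10·10^p − 8·8^p = 10·(10^p − 8^p) + (2)·8^p. The first term is divisible by 2 by the inductive hypothesis, and the second term (2)·8^p is divisible by 2 since 2 | 2. Hence 2 | h(p+1).
Hence, by induction on m, the claim holds for every m ≥ 1.
Therefore the largest such d is 2.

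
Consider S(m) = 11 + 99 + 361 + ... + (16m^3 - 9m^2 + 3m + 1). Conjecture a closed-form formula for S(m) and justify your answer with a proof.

S(m) = m(4m^3 + 5m^2 + m + 1)

We claim S(m) = m(4m^3 + 5m^2 + m + 1) for all m ≥ 1.
For the base case m = 1: S(1) = 11, and the closed form gives 11. They agree.
Suppose the result is true for m = k, so S(k) = k(4k^3 + 5k^2 + k + 1).
Then S(k+1) = S(k) + (16k^3 + 39k^2 + 33k + 11) = (k(4k^3 + 5k^2 + k + 1)) + (16k^3 + 39k^2 + 33k + 11).
Simplifying, S(k+1) = (k + 1)(4k^3 + 17k^2 + 23k + 11) = (k+1)(4(k+1)^3 + 5(k+1)^2 + (k+1) + 1),
which is the closed form with m = k+1.
Hence, by induction on m, the claim holds for every m ≥ 1.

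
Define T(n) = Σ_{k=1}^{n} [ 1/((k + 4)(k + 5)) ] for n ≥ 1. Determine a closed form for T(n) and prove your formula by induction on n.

T(n) = n/(5(n + 5))

We claim T(n) = n/(5(n + 5)) for all n ≥ 1.
For the base case n = 1: T(1) = 1/30, and the closed form gives 1/30. They agree.
Suppose the result is true for n = k, so T(k) = k/(5(k + 5)).
Then T(k+1) = T(k) + (1/((k + 5)(k + 6))) = (k/(5(k + 5))) + (1/((k + 5)(k + 6))).
Simplifying, T(k+1) = (k + 1)/(5(k + 6)) = (k+1)/(5((k+1) + 5)),
which is the closed form with n = k+1.
This completes the induction.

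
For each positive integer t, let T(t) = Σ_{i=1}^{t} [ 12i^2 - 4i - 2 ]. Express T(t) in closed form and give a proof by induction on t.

We claim T(t) = 2t(2t^2 + 2t - 1) for all t ≥ 1.
When t = 1: T(1) = 6, and the closed form gives 6. They agree.
Inductive step: assume the claim holds for t = i, so T(i) = 2i(2i^2 + 2i - 1).
Then T(i+1) = T(i) + (12i^2 + 20i + 6) = (2i(2i^2 + 2i - 1)) + (12i^2 + 20i + 6).
Simplifying, T(i+1) = 2(i + 1)(2i^2 + 6i + 3) = 2(i+1)(2(i+1)^2 + 2(i+1) - 1),
which is the closed form with t = i+1.
Hence, by induction on t, the claim holds for every t ≥ 1.

T(t) = 2t(2t^2 + 2t - 1)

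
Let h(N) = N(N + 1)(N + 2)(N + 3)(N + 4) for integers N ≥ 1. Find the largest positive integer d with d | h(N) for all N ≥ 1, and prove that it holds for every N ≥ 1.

Computing the first values: h(1) = 120 and h(2) = 720; gcd(120, 720) = 120, so d ≤ 120.
We prove 120 | N(N + 1)(N + 2)(N + 3)(N + 4) for all N ≥ 1 by induction on N.
Base step (N = 1): h(1) = 120 = 120·(1), so 120 | h(1).
Inductive step: assume the claim holds for N = k, i.e. 120 | h(k). Then
h(k+1) − h(k) = (k+1)·(k+2)·(k+3)·(k+4)·(k+5) − k·(k+1)·(k+2)·(k+3)·(k+4) = (k+1)·(k+2)·(k+3)·(k+4)·[(k+5) − k] = 5·(k+1)·(k+2)·(k+3)·(k+4). The product of 4 consecutive integers is divisible by (4)! = 24, so h(k+1) − h(k) is divisible by 5·24 = 120. By the inductive hypothesis 120 | h(k), hence 120 | h(k+1).
This completes the induction.
Therefore the largest such d is 120.

d = 120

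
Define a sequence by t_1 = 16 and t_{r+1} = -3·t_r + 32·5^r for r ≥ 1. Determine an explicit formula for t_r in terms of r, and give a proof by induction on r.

Computing the first terms: t_1 = 16, t_2 = 112, t_3 = 464. This suggests t_r = -4(-3)^(r - 1) + 4·5^r.
For the base case r = 1: the formula gives 16 = 16 = t_1.
For the inductive step, assume it holds for an arbitrary k ≥ 1, so t_k = -4(-3)^(k - 1) + 4·5^k.
Then t_{k+1} = -3·t_k + 32·5^k = -3·(-4(-3)^(k - 1) + 4·5^k) + 32·5^k = -4(-3)^k + 4·5^(k + 1) = -4(-3)^((k+1) - 1) + 4·5^(k+1),
which is the claimed formula at r = k+1.
Hence, by induction on r, the claim holds for every r ≥ 1.

t_r = -4(-3)^(r - 1) + 4·5^r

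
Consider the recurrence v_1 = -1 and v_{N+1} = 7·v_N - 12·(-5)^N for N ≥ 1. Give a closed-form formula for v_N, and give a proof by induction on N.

v_N = (-5)^N + 4·7^(N - 1)

Computing the first terms: v_1 = -1, v_2 = 53, v_3 = 71. This suggests v_N = (-5)^N + 4·7^(N - 1).
For the base case N = 1: the formula gives -1 = -1 = v_1.
Inductive step: assume the claim holds for N = r, so v_r = (-5)^r + 4·7^(r - 1).
Then v_{r+1} = 7·v_r - 12·(-5)^r = 7·((-5)^r + 4·7^(r - 1)) - 12·(-5)^r = (-5)^(r + 1) + 4·7^r = (-5)^(r+1) + 4·7^((r+1) - 1),
which is the claimed formula at N = r+1.
By induction, the statement is established for all N ≥ 1.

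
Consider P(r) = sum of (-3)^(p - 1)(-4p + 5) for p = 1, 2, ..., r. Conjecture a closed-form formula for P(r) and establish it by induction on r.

We claim P(r) = (-3)^r(r - 1) + 1 for all r ≥ 1.
When r = 1: P(1) = 1, and the closed form gives 1. They agree.
Suppose the result is true for r = p, so P(p) = (-3)^p(p - 1) + 1.
Then P(p+1) = P(p) + ((-3)^p(-4p + 1)) = ((-3)^p(p - 1) + 1) + ((-3)^p(-4p + 1)).
Simplifying, P(p+1) = (-3)^(p + 1)p + 1 = (-3)^(p+1)((p+1) - 1) + 1,
which is the closed form with r = p+1.
By induction, the statement is established for all r ≥ 1.

P(r) = (-3)^r(r - 1) + 1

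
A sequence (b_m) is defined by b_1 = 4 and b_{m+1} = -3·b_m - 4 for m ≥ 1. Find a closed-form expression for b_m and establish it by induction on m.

Computing the first terms: b_1 = 4, b_2 = -16, b_3 = 44. This suggests b_m = 5(-3)^(m - 1) - 1.
Base case (m = 1): the formula gives 4 = 4 = b_1.
For the inductive step, assume it holds for an arbitrary p ≥ 1, so b_p = 5(-3)^(p - 1) - 1.
Then b_{p+1} = -3·b_p - 4 = -3·(5(-3)^(p - 1) - 1) - 4 = 5(-3)^p - 1 = 5(-3)^((p+1) - 1) - 1,
which is the claimed formula at m = p+1.
By the principle of mathematical induction, the result holds for all m ≥ 1.

b_m = 5(-3)^(m - 1) - 1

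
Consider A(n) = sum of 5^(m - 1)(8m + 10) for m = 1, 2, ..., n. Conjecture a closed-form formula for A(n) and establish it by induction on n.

We claim A(n) = 2·5^n(n + 1) - 2 for all n ≥ 1.
When n = 1: A(1) = 18, and the closed form gives 18. They agree.
Inductive step: assume the claim holds for n = m, so A(m) = 2·5^m(m + 1) - 2.
Then A(m+1) = A(m) + (5^m(8m + 18)) = (2·5^m(m + 1) - 2) + (5^m(8m + 18)).
Simplifying, A(m+1) = 10·5^m·m + 20·5^m - 2 = 2·5^(m+1)((m+1) + 1) - 2,
which is the closed form with n = m+1.
This completes the induction.

A(n) = 2·5^n(n + 1) - 2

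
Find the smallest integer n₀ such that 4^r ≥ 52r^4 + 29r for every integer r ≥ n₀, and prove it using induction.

At r = 9: 262144 < 341433, so the inequality fails and n₀ ≥ 10. We prove 4^r ≥ 52r^4 + 29r for all r ≥ 10.
When r = 10: 4^r = 1048576 and 52r^4 + 29r = 520290, so 1048576 ≥ 520290.
Inductive step: suppose the statement holds for some p ≥ 10, so 4^p ≥ 52p^4 + 29p.
Then 4^(p + 1) = 4·(4^p) ≥ 4·(52p^4 + 29p).
Also, for p ≥ 10 we have 4·(52p^4 + 29p) ≥ 52(p+1)^4 + 29(p+1), since 4·(52p^4 + 29p) − (52(p+1)^4 + 29(p+1)) = 156p^4 - 208p^3 - 312p^2 - 121p - 81, which is nonnegative for all p ≥ 10.
Combining, 4^(p + 1) ≥ 52(p+1)^4 + 29(p+1).
By induction, the statement is established for all r ≥ 10.
Hence the smallest such n₀ is 10.

n₀ = 10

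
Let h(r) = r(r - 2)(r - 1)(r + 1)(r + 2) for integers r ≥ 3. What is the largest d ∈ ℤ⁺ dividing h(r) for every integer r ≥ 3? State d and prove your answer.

d = 120

Computing the first values: h(3) = 120 and h(4) = 720; gcd(120, 720) = 120, so d ≤ 120.
We prove 120 | r(r - 2)(r - 1)(r + 1)(r + 2) for all r ≥ 3 by induction on r.
For the base case r = 3: h(3) = 120 = 120·(1), so 120 | h(3).
For the inductive step, assume it holds for an arbitrary m ≥ 3, i.e. 120 | h(m). Then
h(m+1) − h(m) = (m-1)·m·(m+1)·(m+2)·(m+3) − (m-2)·(m-1)·m·(m+1)·(m+2) = (m-1)·m·(m+1)·(m+2)·[(m+3) − (m-2)] = 5·(m-1)·m·(m+1)·(m+2). The product of 4 consecutive integers is divisible by (4)! = 24, so h(m+1) − h(m) is divisible by 5·24 = 120. By the inductive hypothesis 120 | h(m), hence 120 | h(m+1).
By the principle of mathematical induction, the result holds for all r ≥ 3.
Therefore the largest such d is 120.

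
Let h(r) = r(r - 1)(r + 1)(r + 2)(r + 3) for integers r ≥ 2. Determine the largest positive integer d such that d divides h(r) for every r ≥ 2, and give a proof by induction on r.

Computing the first values: h(2) = 120 and h(3) = 720; gcd(120, 720) = 120, so d ≤ 120.
We prove 120 | r(r - 1)(r + 1)(r + 2)(r + 3) for all r ≥ 2 by induction on r.
Base step (r = 2): h(2) = 120 = 120·(1), so 120 | h(2).
Inductive step: assume the claim holds for r = k, i.e. 120 | h(k). Then
h(k+1) − h(k) = k·(k+1)·(k+2)·(k+3)·(k+4) − (k-1)·k·(k+1)·(k+2)·(k+3) = k·(k+1)·(k+2)·(k+3)·[(k+4) − (k-1)] = 5·k·(k+1)·(k+2)·(k+3). The product of 4 consecutive integers is divisible by (4)! = 24, so h(k+1) − h(k) is divisible by 5·24 = 120. By the inductive hypothesis 120 | h(k), hence 120 | h(k+1).
By induction, the statement is established for all r ≥ 2.
Therefore the largest such d is 120.

d = 120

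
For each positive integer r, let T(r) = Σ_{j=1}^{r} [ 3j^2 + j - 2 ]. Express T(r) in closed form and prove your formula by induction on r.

T(r) = r(r^2 + 2r - 1)

We claim T(r) = r(r^2 + 2r - 1) for all r ≥ 1.
When r = 1: T(1) = 2, and the closed form gives 2. They agree.
For the inductive step, assume it holds for an arbitrary j ≥ 1, so T(j) = j(j^2 + 2j - 1).
Then T(j+1) = T(j) + (j + 3(j + 1)^2 - 1) = (j(j^2 + 2j - 1)) + (j + 3(j + 1)^2 - 1).
Simplifying, T(j+1) = (j + 1)(j^2 + 4j + 2) = (j+1)((j+1)^2 + 2(j+1) - 1),
which is the closed form with r = j+1.
By the principle of mathematical induction, the result holds for all r ≥ 1.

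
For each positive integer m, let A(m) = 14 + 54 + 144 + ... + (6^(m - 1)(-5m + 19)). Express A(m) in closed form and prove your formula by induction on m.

We claim A(m) = 6^m(-m + 4) - 4 for all m ≥ 1.
When m = 1: A(1) = 14, and the closed form gives 14. They agree.
Inductive step: suppose the statement holds for some r ≥ 1, so A(r) = 6^r(-r + 4) - 4.
Then A(r+1) = A(r) + (6^r(-5r + 14)) = (6^r(-r + 4) - 4) + (6^r(-5r + 14)).
Simplifying, A(r+1) = -6·6^r·r + 18·6^r - 4 = 6^(r+1)(-(r+1) + 4) - 4,
which is the closed form with m = r+1.
By induction, the statement is established for all m ≥ 1.

A(m) = 6^m(-m + 4) - 4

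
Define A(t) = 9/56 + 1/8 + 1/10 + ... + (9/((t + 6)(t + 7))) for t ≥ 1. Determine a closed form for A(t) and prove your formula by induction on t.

We claim A(t) = 9t/(7(t + 7)) for all t ≥ 1.
When t = 1: A(1) = 9/56, and the closed form gives 9/56. They agree.
Suppose the result is true for t = i, so A(i) = 9i/(7(i + 7)).
Then A(i+1) = A(i) + (9/((i + 7)(i + 8))) = (9i/(7(i + 7))) + (9/((i + 7)(i + 8))).
Simplifying, A(i+1) = 9(i + 1)/(7(i + 8)) = 9(i+1)/(7((i+1) + 7)),
which is the closed form with t = i+1.
This completes the induction.

A(t) = 9t/(7(t + 7))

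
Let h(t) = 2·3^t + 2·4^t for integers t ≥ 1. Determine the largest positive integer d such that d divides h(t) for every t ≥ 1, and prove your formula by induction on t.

Computing the first values: h(1) = 14 and h(2) = 50; gcd(14, 50) = 2, so d ≤ 2.
We prove 2 | 2·3^t + 2·4^t for all t ≥ 1 by induction on t.
Base step (t = 1): h(1) = 14 = 2·(7), so 2 | h(1).
Inductive step: assume the claim holds for t = j, i.e. 2 | h(j). Then
h(j+1) − 4·h(j) = (2·3^(j+1) + 2·4^(j+1)) − 4·(2·3^j + 2·4^j) = (2)·3^j·(3 − 4) = (-2)·3^j. Since 2 | h(j) by the inductive hypothesis, 2 | 4·h(j); and 2 | -2 since -2 = 2·-1. Therefore 2 | h(j+1).
By induction, the statement is established for all t ≥ 1.
Therefore the largest such d is 2.

d = 2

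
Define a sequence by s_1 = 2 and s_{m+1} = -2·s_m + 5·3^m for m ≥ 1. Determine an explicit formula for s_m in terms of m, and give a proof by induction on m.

Computing the first terms: s_1 = 2, s_2 = 11, s_3 = 23. This suggests s_m = -(-2)^(m - 1) + 3^m.
Base case (m = 1): the formula gives 2 = 2 = s_1.
Inductive step: assume the claim holds for m = i, so s_i = -(-2)^(i - 1) + 3^i.
Then s_{i+1} = -2·s_i + 5·3^i = -2·(-(-2)^(i - 1) + 3^i) + 5·3^i = -(-2)^i + 3^(i + 1) = -(-2)^((i+1) - 1) + 3^(i+1),
which is the claimed formula at m = i+1.
Hence, by induction on m, the claim holds for every m ≥ 1.

s_m = -(-2)^(m - 1) + 3^m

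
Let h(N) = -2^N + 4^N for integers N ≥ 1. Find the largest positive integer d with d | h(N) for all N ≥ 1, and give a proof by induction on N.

d = 2

Computing the first values: h(1) = 2 and h(2) = 12; gcd(2, 12) = 2, so d ≤ 2.
We prove 2 | -2^N + 4^N for all N ≥ 1 by induction on N.
Base case (N = 1): h(1) = 2 = 2·(1), so 2 | h(1).
Suppose the result is true for N = j, i.e. 2 | h(j). Then
4^{j+1} − 2^{j+1} = 4·4^j − 2·2^j = 4·(4^j − 2^j) + (2)·2^j. The first term is divisible by 2 by the inductive hypothesis, and the second term (2)·2^j is divisible by 2 since 2 | 2. Hence 2 | h(j+1).
By induction, the statement is established for all N ≥ 1.
Therefore the largest such d is 2.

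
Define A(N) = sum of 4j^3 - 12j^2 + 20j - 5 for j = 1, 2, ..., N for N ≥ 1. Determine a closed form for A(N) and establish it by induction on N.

We claim A(N) = N(N^3 - 2N^2 + 5N + 3) for all N ≥ 1.
For the base case N = 1: A(1) = 7, and the closed form gives 7. They agree.
For the inductive step, assume it holds for an arbitrary j ≥ 1, so A(j) = j(j^3 - 2j^2 + 5j + 3).
Then A(j+1) = A(j) + (4j^3 + 8j + 7) = (j(j^3 - 2j^2 + 5j + 3)) + (4j^3 + 8j + 7).
Simplifying, A(j+1) = (j + 1)(j^3 + j^2 + 4j + 7) = (j+1)((j+1)^3 - 2(j+1)^2 + 5(j+1) + 3),
which is the closed form with N = j+1.
Hence, by induction on N, the claim holds for every N ≥ 1.

A(N) = N(N^3 - 2N^2 + 5N + 3)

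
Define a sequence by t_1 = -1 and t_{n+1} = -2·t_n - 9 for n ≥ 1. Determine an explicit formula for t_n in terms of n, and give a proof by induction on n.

Computing the first terms: t_1 = -1, t_2 = -7, t_3 = 5. This suggests t_n = -(-2)^n - 3.
Base step (n = 1): the formula gives -1 = -1 = t_1.
Inductive step: suppose the statement holds for some m ≥ 1, so t_m = -(-2)^m - 3.
Then t_{m+1} = -2·t_m - 9 = -2·(-(-2)^m - 3) - 9 = -(-2)^(m + 1) - 3,
which is the claimed formula at n = m+1.
By the principle of mathematical induction, the result holds for all n ≥ 1.

t_n = -(-2)^n - 3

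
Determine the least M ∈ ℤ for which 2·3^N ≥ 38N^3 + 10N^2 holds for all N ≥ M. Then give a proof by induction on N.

At N = 8: 13122 < 20096, so the inequality fails and M ≥ 9. We prove 2·3^N ≥ 38N^3 + 10N^2 for all N ≥ 9.
For the base case N = 9: 2·3^N = 39366 and 38N^3 + 10N^2 = 28512, so 39366 ≥ 28512.
For the inductive step, assume it holds for an arbitrary m ≥ 9, so 2·3^m ≥ 38m^3 + 10m^2.
Then 2·3^(m + 1) = 3·(2·3^m) ≥ 3·(38m^3 + 10m^2).
Also, for m ≥ 9 we have 3·(38m^3 + 10m^2) ≥ 38(m+1)^3 + 10(m+1)^2, since 3·(38m^3 + 10m^2) − (38(m+1)^3 + 10(m+1)^2) = 76m^3 - 94m^2 - 134m - 48, which is nonnegative for all m ≥ 9.
Combining, 2·3^(m + 1) ≥ 38(m+1)^3 + 10(m+1)^2.
By the principle of mathematical induction, the result holds for all N ≥ 9.
Hence the smallest such M is 9.

M = 9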